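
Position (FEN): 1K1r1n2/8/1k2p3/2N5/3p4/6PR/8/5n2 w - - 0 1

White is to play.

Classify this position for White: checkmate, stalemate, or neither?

White to move; white king on b8.
In check: yes, from the black rook on d8.
King squares — a7: attacked by Kb6; b7: attacked by Kb6; c7: attacked by Kb6; a8: attacked by Rd8; c8: attacked by Rd8.
Legal moves for White: none.
In check with no legal moves → checkmate.

checkmate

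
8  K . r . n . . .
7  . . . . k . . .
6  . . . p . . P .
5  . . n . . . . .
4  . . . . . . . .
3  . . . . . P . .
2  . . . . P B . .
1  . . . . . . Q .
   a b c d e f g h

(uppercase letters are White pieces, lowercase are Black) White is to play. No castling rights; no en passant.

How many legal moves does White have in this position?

1

White to move; king on a8.
In check: yes, from the black rook on c8.
Legal moves: Ka7.
Count: 1.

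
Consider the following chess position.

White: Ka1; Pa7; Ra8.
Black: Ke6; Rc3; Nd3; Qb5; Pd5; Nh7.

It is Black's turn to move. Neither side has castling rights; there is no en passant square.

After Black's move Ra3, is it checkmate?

yes

After Ra3: white king on a1; in check: yes, from the black rook on a3.
King squares — b1: attacked by Qb5; a2: attacked by Ra3; b2: attacked by Nd3.
White has no legal moves → checkmate.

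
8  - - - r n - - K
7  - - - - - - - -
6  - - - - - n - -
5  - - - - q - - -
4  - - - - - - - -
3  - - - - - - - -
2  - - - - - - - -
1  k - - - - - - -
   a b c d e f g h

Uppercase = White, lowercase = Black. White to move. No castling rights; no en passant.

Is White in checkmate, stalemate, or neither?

White to move; white king on h8.
In check: no.
King squares — g7: attacked by Ne8; h7: attacked by Nf6; g8: attacked by Nf6.
Legal moves for White: none.
Not in check and no legal moves → stalemate.

stalemate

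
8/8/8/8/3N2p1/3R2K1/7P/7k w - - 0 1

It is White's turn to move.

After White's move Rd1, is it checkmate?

After Rd1: black king on h1; in check: yes, from the white rook on d1.
King squares — g1: attacked by Rd1; g2: attacked by Kg3; h2: attacked by Kg3.
Black has no legal moves → checkmate.

yes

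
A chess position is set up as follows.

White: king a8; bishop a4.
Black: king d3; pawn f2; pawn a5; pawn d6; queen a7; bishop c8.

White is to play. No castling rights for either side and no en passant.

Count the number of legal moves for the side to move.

1

White to move; king on a8.
In check: yes, from the black queen on a7.
Legal moves: Kxa7.
Count: 1.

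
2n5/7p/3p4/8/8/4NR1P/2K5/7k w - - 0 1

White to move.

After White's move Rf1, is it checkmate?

no

After Rf1: black king on h1; in check: yes, from the white rook on f1.
Black has 1 legal reply: Kh2.
In check but a legal move exists → not checkmate.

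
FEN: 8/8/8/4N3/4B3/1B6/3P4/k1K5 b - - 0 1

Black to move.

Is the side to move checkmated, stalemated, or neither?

Black to move; black king on a1.
In check: no.
King squares — b1: attacked by Kc1; a2: attacked by Bb3; b2: attacked by Kc1.
Legal moves for Black: none.
Not in check and no legal moves → stalemate.

stalemate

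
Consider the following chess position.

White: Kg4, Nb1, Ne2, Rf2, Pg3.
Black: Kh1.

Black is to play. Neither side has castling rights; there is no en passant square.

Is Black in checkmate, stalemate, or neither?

Black to move; black king on h1.
In check: no.
King squares — g1: attacked by Ne2; g2: attacked by Rf2; h2: attacked by Rf2.
Legal moves for Black: none.
Not in check and no legal moves → stalemate.

stalemate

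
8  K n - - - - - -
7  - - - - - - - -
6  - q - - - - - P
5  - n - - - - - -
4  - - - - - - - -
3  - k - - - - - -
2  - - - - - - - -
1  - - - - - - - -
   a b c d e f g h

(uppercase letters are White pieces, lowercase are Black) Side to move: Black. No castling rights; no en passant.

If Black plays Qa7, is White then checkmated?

yes

After Qa7: white king on a8; in check: yes, from the black queen on a7.
King squares — a7: attacked by Nb5; b7: attacked by Qa7; b8: attacked by Qa7.
White has no legal moves → checkmate.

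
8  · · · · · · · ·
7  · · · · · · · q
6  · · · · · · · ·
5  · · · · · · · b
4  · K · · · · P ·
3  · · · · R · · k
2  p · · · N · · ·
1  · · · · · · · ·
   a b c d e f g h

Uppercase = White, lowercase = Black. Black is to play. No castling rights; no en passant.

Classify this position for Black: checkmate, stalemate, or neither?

Black to move; black king on h3.
In check: yes, from the white rook on e3.
Legal moves for Black: Kh4, Kxg4, Kh2, Kg2.
Black is in check but has 4 legal moves → neither.

neither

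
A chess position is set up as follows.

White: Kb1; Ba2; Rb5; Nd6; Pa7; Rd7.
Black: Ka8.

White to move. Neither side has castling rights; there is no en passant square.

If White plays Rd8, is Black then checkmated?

After Rd8: black king on a8; in check: yes, from the white rook on d8.
Black has 1 legal reply: Kxa7.
In check but a legal move exists → not checkmate.

no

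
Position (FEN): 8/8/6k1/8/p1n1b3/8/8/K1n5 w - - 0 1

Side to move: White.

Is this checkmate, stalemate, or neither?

White to move; white king on a1.
In check: no.
King squares — b1: attacked by Be4; a2: attacked by Nc1; b2: attacked by Nc4.
Legal moves for White: none.
Not in check and no legal moves → stalemate.

stalemate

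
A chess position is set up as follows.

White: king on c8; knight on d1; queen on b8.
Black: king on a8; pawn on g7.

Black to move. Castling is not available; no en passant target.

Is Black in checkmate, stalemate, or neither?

checkmate

Black to move; black king on a8.
In check: yes, from the white queen on b8.
King squares — a7: attacked by Qb8; b7: attacked by Qb8; b8: attacked by Kc8.
Legal moves for Black: none.
In check with no legal moves → checkmate.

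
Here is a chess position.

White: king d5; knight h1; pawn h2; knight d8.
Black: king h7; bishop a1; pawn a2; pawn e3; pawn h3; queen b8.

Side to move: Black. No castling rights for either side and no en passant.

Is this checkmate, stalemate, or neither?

Black to move; black king on h7.
In check: no.
Legal moves for Black include: Qxd8+, Qc8, Qa8+, Qc7, Qb7+, Qa7, Qd6+, Qb6, Qe5+, Qb5+, Qf4, Qb4, Qg3, Qb3+, Qxh2, Qb2, Qb1, Kh8, ... (list truncated; more exist).
Black has legal moves and is not in check → neither.

neither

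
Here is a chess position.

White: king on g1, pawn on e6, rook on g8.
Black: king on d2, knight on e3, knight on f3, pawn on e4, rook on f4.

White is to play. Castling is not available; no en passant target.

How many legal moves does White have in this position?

2

White to move; king on g1.
In check: yes, from the black knight on f3.
Legal moves: Kf2, Kh1.
Count: 2.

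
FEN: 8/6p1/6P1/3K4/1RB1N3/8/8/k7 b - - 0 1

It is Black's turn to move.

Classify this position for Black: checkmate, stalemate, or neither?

Black to move; black king on a1.
In check: no.
King squares — b1: attacked by Rb4; a2: attacked by Bc4; b2: attacked by Rb4.
Legal moves for Black: none.
Not in check and no legal moves → stalemate.

stalemate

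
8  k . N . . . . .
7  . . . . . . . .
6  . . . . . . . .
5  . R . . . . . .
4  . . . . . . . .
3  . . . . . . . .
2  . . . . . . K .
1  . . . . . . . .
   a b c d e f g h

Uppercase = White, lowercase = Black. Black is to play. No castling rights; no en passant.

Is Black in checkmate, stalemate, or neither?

Black to move; black king on a8.
In check: no.
King squares — a7: attacked by Nc8; b7: attacked by Rb5; b8: attacked by Rb5.
Legal moves for Black: none.
Not in check and no legal moves → stalemate.

stalemate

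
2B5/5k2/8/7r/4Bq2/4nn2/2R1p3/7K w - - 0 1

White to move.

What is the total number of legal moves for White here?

1

White to move; king on h1.
In check: yes, from the black rook on h5.
Legal moves: Bh3.
Count: 1.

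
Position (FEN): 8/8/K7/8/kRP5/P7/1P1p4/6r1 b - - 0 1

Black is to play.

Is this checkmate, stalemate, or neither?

Black to move; black king on a4.
In check: yes, from the white rook on b4.
King squares — a3: attacked by Pb2; b3: attacked by Rb4; b4: attacked by Pa3; a5: attacked by Ka6; b5: attacked by Rb4.
Legal moves for Black: none.
In check with no legal moves → checkmate.

checkmate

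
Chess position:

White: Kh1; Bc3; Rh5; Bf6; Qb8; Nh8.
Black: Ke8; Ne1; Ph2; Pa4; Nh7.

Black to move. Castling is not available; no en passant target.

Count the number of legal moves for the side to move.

Black to move; king on e8.
In check: yes, from the white queen on b8.
Legal moves: Kd7.
Count: 1.

1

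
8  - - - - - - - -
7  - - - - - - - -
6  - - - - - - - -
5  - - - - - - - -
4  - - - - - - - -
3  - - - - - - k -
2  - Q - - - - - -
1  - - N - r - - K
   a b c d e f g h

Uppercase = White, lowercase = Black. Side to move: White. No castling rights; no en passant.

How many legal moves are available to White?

White to move; king on h1.
In check: yes, from the black rook on e1.
Legal moves: none.
Count: 0.

0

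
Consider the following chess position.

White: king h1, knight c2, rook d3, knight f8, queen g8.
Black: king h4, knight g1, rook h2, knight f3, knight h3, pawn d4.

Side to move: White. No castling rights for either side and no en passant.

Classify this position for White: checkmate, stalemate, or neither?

White to move; white king on h1.
In check: yes, from the black rook on h2.
King squares — g1: attacked by Nf3; g2: attacked by Rh2; h2: attacked by Nf3.
Legal moves for White: none.
In check with no legal moves → checkmate.

checkmate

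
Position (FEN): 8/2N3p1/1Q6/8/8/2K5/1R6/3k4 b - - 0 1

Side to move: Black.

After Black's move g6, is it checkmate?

After g6: white king on c3; in check: no.
White is not in check, so this cannot be checkmate.

no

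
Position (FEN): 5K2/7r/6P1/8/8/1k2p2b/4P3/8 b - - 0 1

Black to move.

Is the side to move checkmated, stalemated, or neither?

Black to move; black king on b3.
In check: no.
Legal moves for Black include: Rh8+, Rg7, Rf7+, Re7, Rd7, Rc7, Rb7, Ra7, Rh6, Rh5, Rh4, Bc8, Bd7, Be6, Bf5, Bg4, Bg2, Bf1, ... (list truncated; more exist).
Black has legal moves and is not in check → neither.

neither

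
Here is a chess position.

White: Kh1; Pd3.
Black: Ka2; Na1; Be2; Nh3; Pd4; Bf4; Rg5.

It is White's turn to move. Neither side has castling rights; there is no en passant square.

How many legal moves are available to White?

0

White to move; king on h1.
In check: no.
Legal moves: none.
Count: 0.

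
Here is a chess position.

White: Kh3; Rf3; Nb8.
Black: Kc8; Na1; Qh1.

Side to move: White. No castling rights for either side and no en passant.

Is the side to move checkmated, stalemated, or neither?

White to move; white king on h3.
In check: yes, from the black queen on h1.
King squares — g2: attacked by Qh1; h2: attacked by Qh1; g3: available; g4: available; h4: attacked by Qh1.
Legal moves for White: Kg4, Kg3.
White is in check but has 2 legal moves → neither.

neither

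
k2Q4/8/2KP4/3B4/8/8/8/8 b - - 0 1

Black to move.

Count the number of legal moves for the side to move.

1

Black to move; king on a8.
In check: yes, from the white queen on d8.
Legal moves: Ka7.
Count: 1.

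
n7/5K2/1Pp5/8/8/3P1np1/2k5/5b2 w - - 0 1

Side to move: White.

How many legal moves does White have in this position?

White to move; king on f7.
In check: no.
Legal moves: Kg8, Kf8, Ke8, Kg7, Ke7, Kg6, Kf6, Ke6, b7, d4.
Count: 10.

10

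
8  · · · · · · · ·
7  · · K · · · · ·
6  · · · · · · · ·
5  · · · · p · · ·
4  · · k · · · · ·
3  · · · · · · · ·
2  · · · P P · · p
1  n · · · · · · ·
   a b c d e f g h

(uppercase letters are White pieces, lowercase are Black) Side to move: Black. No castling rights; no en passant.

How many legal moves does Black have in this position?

Black to move; king on c4.
In check: no.
Legal moves: Kd5, Kc5, Kb5, Kd4, Kb4, Kb3, Nb3, Nc2, e4, h1=Q, h1=R, h1=B, h1=N.
Count: 13.

13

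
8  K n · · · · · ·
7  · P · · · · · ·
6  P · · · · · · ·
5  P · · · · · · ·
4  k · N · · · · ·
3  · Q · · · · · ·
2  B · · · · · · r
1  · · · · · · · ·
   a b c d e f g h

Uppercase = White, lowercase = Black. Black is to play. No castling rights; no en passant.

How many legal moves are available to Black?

Black to move; king on a4.
In check: yes, from the white queen on b3.
Legal moves: none.
Count: 0.

0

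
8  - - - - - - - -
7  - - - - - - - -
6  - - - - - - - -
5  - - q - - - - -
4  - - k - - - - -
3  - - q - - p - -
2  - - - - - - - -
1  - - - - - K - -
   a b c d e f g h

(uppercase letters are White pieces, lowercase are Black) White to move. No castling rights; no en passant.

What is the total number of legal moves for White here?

0

White to move; king on f1.
In check: no.
Legal moves: none.
Count: 0.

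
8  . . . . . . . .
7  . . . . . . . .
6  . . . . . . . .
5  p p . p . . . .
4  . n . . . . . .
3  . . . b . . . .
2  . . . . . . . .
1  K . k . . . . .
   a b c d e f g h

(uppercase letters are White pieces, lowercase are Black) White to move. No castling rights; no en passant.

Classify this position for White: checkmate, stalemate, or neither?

White to move; white king on a1.
In check: no.
King squares — b1: attacked by Kc1; a2: attacked by Nb4; b2: attacked by Kc1.
Legal moves for White: none.
Not in check and no legal moves → stalemate.

stalemate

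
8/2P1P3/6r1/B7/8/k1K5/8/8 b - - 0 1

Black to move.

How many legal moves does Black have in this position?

16

Black to move; king on a3.
In check: no.
Legal moves: Rg8, Rg7, Rh6, Rf6, Re6, Rd6, Rc6+, Rb6, Ra6, Rg5, Rg4, Rg3+, Rg2, Rg1, Ka4, Ka2.
Count: 16.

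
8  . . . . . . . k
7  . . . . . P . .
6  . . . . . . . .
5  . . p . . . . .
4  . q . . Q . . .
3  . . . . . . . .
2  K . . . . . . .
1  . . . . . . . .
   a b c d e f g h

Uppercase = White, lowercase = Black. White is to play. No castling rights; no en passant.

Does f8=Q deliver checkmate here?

After f8=Q: black king on h8; in check: yes, from the white queen on f8.
King squares — g7: attacked by Qf8; h7: attacked by Qe4; g8: attacked by Qf8.
Black has no legal moves → checkmate.

yes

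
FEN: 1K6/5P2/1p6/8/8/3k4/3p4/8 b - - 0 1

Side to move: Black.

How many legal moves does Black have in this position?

Black to move; king on d3.
In check: no.
Legal moves: Ke4, Kd4, Kc4, Ke3, Kc3, Ke2, Kc2, b5, d1=Q, d1=R, d1=B, d1=N.
Count: 12.

12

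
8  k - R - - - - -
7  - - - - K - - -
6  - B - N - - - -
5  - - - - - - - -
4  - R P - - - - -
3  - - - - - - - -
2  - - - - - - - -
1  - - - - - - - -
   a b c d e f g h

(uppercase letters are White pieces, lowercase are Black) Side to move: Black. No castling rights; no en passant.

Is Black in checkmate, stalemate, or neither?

Black to move; black king on a8.
In check: yes, from the white rook on c8.
King squares — a7: attacked by Bb6; b7: attacked by Nd6; b8: attacked by Rc8.
Legal moves for Black: none.
In check with no legal moves → checkmate.

checkmate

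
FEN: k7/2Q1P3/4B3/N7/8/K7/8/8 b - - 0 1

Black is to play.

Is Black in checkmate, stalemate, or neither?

Black to move; black king on a8.
In check: no.
King squares — a7: attacked by Qc7; b7: attacked by Na5; b8: attacked by Qc7.
Legal moves for Black: none.
Not in check and no legal moves → stalemate.

stalemate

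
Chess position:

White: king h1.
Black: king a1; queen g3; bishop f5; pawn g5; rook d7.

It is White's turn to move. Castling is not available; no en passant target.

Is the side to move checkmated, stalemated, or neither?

White to move; white king on h1.
In check: no.
King squares — g1: attacked by Qg3; g2: attacked by Qg3; h2: attacked by Qg3.
Legal moves for White: none.
Not in check and no legal moves → stalemate.

stalemate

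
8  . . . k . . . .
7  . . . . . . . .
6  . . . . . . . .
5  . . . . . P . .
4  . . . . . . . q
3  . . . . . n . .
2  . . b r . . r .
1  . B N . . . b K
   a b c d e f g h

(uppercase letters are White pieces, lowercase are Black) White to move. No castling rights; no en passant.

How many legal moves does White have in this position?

White to move; king on h1.
In check: yes, from the black queen on h4.
Legal moves: none.
Count: 0.

0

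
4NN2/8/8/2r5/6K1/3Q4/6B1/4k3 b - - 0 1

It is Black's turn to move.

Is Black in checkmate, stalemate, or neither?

Black to move; black king on e1.
In check: no.
Legal moves for Black: Rc8, Rc7, Rc6, Rh5, Rg5+, Rf5, Re5, Rd5, Rb5, Ra5, Rc4+, Rc3, Rc2, Rc1, Kf2.
Black has 15 legal moves and is not in check → neither.

neither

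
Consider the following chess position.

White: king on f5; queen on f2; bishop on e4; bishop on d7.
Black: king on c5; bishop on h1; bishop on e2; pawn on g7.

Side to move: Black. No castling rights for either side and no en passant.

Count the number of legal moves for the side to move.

3

Black to move; king on c5.
In check: yes, from the white queen on f2.
Legal moves: Kd6, Kc4, Kb4.
Count: 3.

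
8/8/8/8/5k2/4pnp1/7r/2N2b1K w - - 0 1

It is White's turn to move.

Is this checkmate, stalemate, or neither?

White to move; white king on h1.
In check: yes, from the black rook on h2.
King squares — g1: attacked by Nf3; g2: attacked by Bf1; h2: attacked by Nf3.
Legal moves for White: none.
In check with no legal moves → checkmate.

checkmate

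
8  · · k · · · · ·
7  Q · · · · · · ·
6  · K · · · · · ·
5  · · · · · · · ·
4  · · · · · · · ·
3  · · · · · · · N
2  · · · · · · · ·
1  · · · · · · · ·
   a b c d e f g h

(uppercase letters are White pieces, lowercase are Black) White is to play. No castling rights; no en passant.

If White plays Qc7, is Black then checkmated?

After Qc7: black king on c8; in check: yes, from the white queen on c7.
King squares — b7: attacked by Kb6; c7: attacked by Kb6; d7: attacked by Qc7; b8: attacked by Qc7; d8: attacked by Qc7.
Black has no legal moves → checkmate.

yes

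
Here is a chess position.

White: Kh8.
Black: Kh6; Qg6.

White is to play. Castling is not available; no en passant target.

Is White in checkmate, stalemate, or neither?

White to move; white king on h8.
In check: no.
King squares — g7: attacked by Qg6; h7: attacked by Qg6; g8: attacked by Qg6.
Legal moves for White: none.
Not in check and no legal moves → stalemate.

stalemate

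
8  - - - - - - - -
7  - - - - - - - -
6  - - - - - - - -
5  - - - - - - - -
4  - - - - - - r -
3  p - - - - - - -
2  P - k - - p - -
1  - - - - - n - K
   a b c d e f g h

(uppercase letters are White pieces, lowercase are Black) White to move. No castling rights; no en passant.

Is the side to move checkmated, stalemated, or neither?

White to move; white king on h1.
In check: no.
King squares — g1: attacked by Pf2; g2: attacked by Rg4; h2: attacked by Nf1.
Legal moves for White: none.
Not in check and no legal moves → stalemate.

stalemate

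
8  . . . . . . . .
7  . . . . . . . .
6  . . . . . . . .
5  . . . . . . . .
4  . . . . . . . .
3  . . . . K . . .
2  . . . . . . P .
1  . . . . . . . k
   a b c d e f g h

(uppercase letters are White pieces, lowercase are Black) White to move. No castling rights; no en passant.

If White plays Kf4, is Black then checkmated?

After Kf4: black king on h1; in check: no.
Black is not in check, so this cannot be checkmate.

no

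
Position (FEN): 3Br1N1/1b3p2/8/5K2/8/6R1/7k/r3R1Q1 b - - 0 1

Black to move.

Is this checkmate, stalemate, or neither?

Black to move; black king on h2.
In check: yes, from the white queen on g1.
King squares — g1: attacked by Re1; h1: attacked by Qg1; g2: attacked by Qg1; g3: attacked by Qg1; h3: attacked by Rg3.
Legal moves for Black: none.
In check with no legal moves → checkmate.

checkmate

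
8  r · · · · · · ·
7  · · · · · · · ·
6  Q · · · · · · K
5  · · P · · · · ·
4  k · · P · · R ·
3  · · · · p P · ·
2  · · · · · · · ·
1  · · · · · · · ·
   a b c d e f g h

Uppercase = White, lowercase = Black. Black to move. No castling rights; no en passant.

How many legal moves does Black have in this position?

3

Black to move; king on a4.
In check: yes, from the white queen on a6.
Legal moves: Kb4, Kb3, Rxa6+.
Count: 3.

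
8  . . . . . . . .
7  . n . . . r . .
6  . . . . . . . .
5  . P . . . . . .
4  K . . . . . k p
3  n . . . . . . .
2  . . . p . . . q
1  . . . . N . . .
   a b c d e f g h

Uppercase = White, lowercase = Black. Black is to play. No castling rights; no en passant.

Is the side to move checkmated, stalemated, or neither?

neither

Black to move; black king on g4.
In check: no.
Legal moves for Black include: Rf8, Rh7, Rg7, Re7, Rd7, Rc7, Rf6, Rf5, Rf4+, Rf3, Rf2, Rf1, Nd8, Nd6, Nc5+, Na5, Kh5, Kg5, ... (list truncated; more exist).
Black has legal moves and is not in check → neither.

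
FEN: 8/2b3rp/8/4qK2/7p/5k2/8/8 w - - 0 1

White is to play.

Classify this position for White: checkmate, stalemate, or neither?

checkmate

White to move; white king on f5.
In check: yes, from the black queen on e5.
King squares — e4: attacked by Kf3; f4: attacked by Kf3; g4: attacked by Kf3; e5: attacked by Bc7; g5: attacked by Qe5; e6: attacked by Qe5; f6: attacked by Qe5; g6: attacked by Rg7.
Legal moves for White: none.
In check with no legal moves → checkmate.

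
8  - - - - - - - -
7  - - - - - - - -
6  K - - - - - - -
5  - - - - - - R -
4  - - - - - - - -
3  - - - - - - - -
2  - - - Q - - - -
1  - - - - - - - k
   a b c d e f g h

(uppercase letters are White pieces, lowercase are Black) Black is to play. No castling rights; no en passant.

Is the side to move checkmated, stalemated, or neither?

stalemate

Black to move; black king on h1.
In check: no.
King squares — g1: attacked by Rg5; g2: attacked by Qd2; h2: attacked by Qd2.
Legal moves for Black: none.
Not in check and no legal moves → stalemate.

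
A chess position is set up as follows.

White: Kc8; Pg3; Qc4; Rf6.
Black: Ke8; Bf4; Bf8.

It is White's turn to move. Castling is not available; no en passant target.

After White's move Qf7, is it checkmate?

yes

After Qf7: black king on e8; in check: yes, from the white queen on f7.
King squares — d7: attacked by Qf7; e7: attacked by Qf7; f7: attacked by Rf6; d8: attacked by Kc8; f8: own bishop.
Black has no legal moves → checkmate.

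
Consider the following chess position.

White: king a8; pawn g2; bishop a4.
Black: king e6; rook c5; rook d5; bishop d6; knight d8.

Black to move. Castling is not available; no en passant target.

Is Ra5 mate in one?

After Ra5: white king on a8; in check: yes, from the black rook on a5.
King squares — a7: attacked by Ra5; b7: attacked by Nd8; b8: attacked by Bd6.
White has no legal moves → checkmate.

yes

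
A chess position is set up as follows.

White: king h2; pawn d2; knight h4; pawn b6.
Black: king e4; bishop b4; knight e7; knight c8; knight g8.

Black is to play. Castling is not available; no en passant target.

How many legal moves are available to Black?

Black to move; king on e4.
In check: no.
Legal moves: Nh6, Nf6, Na7, Nd6, Nxb6, Ng6, Nc6, Nf5, Nd5, Ke5, Kd5, Kf4, Kd4, Kd3, Bd6+, Bc5, Ba5, Bc3, Ba3, Bxd2.
Count: 20.

20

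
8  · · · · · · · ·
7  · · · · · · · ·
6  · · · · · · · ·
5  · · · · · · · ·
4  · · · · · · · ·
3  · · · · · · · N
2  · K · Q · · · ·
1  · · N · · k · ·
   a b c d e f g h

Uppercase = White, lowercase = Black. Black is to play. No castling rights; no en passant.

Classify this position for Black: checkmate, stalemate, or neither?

Black to move; black king on f1.
In check: no.
King squares — e1: attacked by Qd2; g1: attacked by Nh3; e2: attacked by Nc1; f2: attacked by Qd2; g2: attacked by Qd2.
Legal moves for Black: none.
Not in check and no legal moves → stalemate.

stalemate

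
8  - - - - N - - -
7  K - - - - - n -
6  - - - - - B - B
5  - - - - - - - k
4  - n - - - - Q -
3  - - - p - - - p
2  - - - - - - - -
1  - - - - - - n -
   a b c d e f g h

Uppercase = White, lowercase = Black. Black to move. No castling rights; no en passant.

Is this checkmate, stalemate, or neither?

neither

Black to move; black king on h5.
In check: yes, from the white queen on g4.
King squares — g4: available; h4: attacked by Qg4; g5: attacked by Qg4; g6: attacked by Qg4; h6: available.
Legal moves for Black: Kxh6, Kxg4.
Black is in check but has 2 legal moves → neither.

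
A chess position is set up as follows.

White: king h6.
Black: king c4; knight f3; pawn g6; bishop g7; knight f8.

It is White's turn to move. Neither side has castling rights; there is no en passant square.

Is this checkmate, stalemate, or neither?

neither

White to move; white king on h6.
In check: yes, from the black bishop on g7.
King squares — g5: attacked by Nf3; h5: attacked by Pg6; g6: attacked by Nf8; g7: available; h7: attacked by Nf8.
Legal moves for White: Kxg7.
White is in check but has 1 legal move → neither.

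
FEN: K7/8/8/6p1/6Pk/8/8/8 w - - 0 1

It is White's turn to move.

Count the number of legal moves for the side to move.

White to move; king on a8.
In check: no.
Legal moves: Kb8, Kb7, Ka7.
Count: 3.

3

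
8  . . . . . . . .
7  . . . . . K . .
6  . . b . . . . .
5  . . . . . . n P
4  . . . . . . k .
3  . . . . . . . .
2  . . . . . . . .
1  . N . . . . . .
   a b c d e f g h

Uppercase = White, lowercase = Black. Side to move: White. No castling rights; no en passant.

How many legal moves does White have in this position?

6

White to move; king on f7.
In check: yes, from the black knight on g5.
Legal moves: Kg8, Kf8, Kg7, Ke7, Kg6, Kf6.
Count: 6.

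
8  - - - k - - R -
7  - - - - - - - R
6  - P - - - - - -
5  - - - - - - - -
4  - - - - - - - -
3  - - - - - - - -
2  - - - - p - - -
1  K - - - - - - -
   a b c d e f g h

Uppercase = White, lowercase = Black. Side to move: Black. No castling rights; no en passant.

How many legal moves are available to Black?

Black to move; king on d8.
In check: yes, from the white rook on g8.
Legal moves: none.
Count: 0.

0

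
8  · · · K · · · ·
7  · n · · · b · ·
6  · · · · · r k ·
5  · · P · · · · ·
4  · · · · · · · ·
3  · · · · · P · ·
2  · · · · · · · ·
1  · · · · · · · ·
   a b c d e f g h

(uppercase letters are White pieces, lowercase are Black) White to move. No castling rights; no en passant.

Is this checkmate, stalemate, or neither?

White to move; white king on d8.
In check: yes, from the black knight on b7.
King squares — c7: available; d7: available; e7: available; c8: available; e8: attacked by Bf7.
Legal moves for White: Kc8, Ke7, Kd7, Kc7.
White is in check but has 4 legal moves → neither.

neither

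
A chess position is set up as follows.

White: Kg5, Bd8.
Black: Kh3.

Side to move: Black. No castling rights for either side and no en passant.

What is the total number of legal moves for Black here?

Black to move; king on h3.
In check: no.
Legal moves: Kg3, Kh2, Kg2.
Count: 3.

3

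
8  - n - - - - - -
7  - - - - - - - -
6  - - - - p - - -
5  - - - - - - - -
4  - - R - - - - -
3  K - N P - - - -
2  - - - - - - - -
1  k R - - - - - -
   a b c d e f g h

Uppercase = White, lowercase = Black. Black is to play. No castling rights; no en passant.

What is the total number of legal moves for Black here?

Black to move; king on a1.
In check: yes, from the white rook on b1.
Legal moves: none.
Count: 0.

0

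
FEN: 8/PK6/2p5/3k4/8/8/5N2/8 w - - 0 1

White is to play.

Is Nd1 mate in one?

After Nd1: black king on d5; in check: no.
Black is not in check, so this cannot be checkmate.

no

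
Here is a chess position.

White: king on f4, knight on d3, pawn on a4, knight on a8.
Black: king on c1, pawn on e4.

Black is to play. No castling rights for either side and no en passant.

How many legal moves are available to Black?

5

Black to move; king on c1.
In check: yes, from the white knight on d3.
Legal moves: Kd2, Kc2, Kd1, Kb1, exd3.
Count: 5.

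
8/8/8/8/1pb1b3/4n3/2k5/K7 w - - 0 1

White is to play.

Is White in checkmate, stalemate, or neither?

White to move; white king on a1.
In check: no.
King squares — b1: attacked by Kc2; a2: attacked by Bc4; b2: attacked by Kc2.
Legal moves for White: none.
Not in check and no legal moves → stalemate.

stalemate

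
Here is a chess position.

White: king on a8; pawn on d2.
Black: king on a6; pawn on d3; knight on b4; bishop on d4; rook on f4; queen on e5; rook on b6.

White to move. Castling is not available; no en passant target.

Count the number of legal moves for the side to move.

White to move; king on a8.
In check: no.
Legal moves: none.
Count: 0.

0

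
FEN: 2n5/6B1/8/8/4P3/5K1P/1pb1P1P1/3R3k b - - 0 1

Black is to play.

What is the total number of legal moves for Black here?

2

Black to move; king on h1.
In check: yes, from the white rook on d1.
Legal moves: Kh2, Bxd1.
Count: 2.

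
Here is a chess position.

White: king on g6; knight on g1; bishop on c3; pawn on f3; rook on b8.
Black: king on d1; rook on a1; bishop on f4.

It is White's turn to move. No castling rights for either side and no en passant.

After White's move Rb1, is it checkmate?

no

After Rb1: black king on d1; in check: yes, from the white rook on b1.
Black has 3 legal replies: Kc2, Bc1, Rxb1.
In check but a legal move exists → not checkmate.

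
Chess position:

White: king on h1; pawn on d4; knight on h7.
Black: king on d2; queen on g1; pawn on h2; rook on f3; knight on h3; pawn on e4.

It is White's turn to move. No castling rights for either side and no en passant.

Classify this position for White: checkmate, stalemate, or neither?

checkmate

White to move; white king on h1.
In check: yes, from the black queen on g1.
King squares — g1: attacked by Ph2; g2: attacked by Qg1; h2: attacked by Qg1.
Legal moves for White: none.
In check with no legal moves → checkmate.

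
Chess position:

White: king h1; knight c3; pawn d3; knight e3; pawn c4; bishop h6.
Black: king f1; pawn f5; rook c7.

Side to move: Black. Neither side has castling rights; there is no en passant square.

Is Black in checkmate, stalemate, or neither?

Black to move; black king on f1.
In check: yes, from the white knight on e3.
King squares — e1: available; g1: attacked by Kh1; e2: attacked by Nc3; f2: available; g2: attacked by Kh1.
Legal moves for Black: Kf2, Ke1.
Black is in check but has 2 legal moves → neither.

neither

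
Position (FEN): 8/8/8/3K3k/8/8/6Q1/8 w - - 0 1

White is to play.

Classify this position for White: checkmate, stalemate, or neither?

neither

White to move; white king on d5.
In check: no.
Legal moves for White include: Ke6, Kd6, Kc6, Ke5, Kc5, Ke4, Kd4, Kc4, Qg8, Qg7, Qg6+, Qg5+, Qg4+, Qe4, Qh3+, Qg3, Qf3+, Qh2+, ... (list truncated; more exist).
White has legal moves and is not in check → neither.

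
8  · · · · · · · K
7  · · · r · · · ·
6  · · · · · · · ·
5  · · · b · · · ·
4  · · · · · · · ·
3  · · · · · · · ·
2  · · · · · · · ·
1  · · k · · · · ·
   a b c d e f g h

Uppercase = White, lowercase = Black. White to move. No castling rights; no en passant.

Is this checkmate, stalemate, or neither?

stalemate

White to move; white king on h8.
In check: no.
King squares — g7: attacked by Rd7; h7: attacked by Rd7; g8: attacked by Bd5.
Legal moves for White: none.
Not in check and no legal moves → stalemate.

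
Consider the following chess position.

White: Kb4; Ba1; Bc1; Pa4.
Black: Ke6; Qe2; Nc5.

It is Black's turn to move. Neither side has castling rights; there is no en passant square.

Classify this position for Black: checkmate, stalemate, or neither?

neither

Black to move; black king on e6.
In check: no.
Legal moves for Black include: Kf7, Ke7, Kd7, Kd6, Kf5, Kd5, Nd7, Nb7, Na6+, Ne4, Nxa4, Nd3+, Nb3, Qa6, Qh5, Qe5, Qb5+, Qg4+, ... (list truncated; more exist).
Black has legal moves and is not in check → neither.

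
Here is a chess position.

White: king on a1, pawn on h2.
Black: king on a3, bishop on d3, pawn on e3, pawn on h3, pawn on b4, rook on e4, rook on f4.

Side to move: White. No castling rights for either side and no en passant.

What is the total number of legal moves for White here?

White to move; king on a1.
In check: no.
Legal moves: none.
Count: 0.

0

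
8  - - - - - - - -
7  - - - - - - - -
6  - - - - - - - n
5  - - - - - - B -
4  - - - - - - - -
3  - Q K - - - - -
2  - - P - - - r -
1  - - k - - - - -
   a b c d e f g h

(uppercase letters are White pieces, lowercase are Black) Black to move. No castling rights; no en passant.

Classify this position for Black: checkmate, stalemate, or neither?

neither

Black to move; black king on c1.
In check: yes, from the white bishop on g5.
King squares — b1: attacked by Qb3; d1: available; b2: attacked by Qb3; c2: attacked by Qb3; d2: attacked by Kc3.
Legal moves for Black: Kd1, Rxg5, Rd2.
Black is in check but has 3 legal moves → neither.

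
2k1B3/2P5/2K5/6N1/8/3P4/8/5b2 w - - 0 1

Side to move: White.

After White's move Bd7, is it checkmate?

After Bd7: black king on c8; in check: yes, from the white bishop on d7.
King squares — b7: attacked by Kc6; c7: attacked by Kc6; d7: attacked by Kc6; b8: attacked by Pc7; d8: attacked by Pc7.
Black has no legal moves → checkmate.

yes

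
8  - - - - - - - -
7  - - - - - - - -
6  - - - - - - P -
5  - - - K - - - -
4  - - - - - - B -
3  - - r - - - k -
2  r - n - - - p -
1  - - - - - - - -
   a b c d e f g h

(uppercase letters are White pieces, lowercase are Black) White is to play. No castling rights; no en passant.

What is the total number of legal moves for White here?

White to move; king on d5.
In check: no.
Legal moves: Ke6, Kd6, Ke5, Ke4, Bc8, Bd7, Be6, Bh5, Bf5, Bh3, Bf3, Be2, Bd1, g7.
Count: 14.

14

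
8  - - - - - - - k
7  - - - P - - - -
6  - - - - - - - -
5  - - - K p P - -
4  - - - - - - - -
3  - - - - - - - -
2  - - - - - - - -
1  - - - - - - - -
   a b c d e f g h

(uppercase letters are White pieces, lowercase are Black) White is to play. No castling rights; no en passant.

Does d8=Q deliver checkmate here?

After d8=Q: black king on h8; in check: yes, from the white queen on d8.
Black has 2 legal replies: Kh7, Kg7.
In check but a legal move exists → not checkmate.

no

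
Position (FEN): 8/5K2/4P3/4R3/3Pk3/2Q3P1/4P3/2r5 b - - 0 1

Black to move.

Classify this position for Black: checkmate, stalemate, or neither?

Black to move; black king on e4.
In check: yes, from the white rook on e5.
King squares — d3: attacked by Pe2; e3: attacked by Qc3; f3: attacked by Pe2; d4: attacked by Qc3; f4: attacked by Pg3; d5: attacked by Re5; e5: attacked by Pd4; f5: attacked by Re5.
Legal moves for Black: none.
In check with no legal moves → checkmate.

checkmate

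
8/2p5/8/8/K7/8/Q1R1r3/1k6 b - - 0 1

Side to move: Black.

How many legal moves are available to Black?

0

Black to move; king on b1.
In check: yes, from the white queen on a2.
Legal moves: none.
Count: 0.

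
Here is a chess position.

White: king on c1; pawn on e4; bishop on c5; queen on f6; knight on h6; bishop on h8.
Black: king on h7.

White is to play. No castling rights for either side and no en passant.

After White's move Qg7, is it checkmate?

After Qg7: black king on h7; in check: yes, from the white queen on g7.
King squares — g6: attacked by Qg7; h6: attacked by Qg7; g7: attacked by Bh8; g8: attacked by Nh6; h8: attacked by Qg7.
Black has no legal moves → checkmate.

yes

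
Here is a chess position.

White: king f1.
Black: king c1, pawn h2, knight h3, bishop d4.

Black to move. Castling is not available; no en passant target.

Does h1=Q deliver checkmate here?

no

After h1=Q: white king on f1; in check: yes, from the black queen on h1.
White has 1 legal reply: Ke2.
In check but a legal move exists → not checkmate.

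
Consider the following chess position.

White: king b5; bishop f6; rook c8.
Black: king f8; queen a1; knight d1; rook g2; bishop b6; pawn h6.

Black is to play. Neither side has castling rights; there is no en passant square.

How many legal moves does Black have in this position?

Black to move; king on f8.
In check: yes, from the white rook on c8.
Legal moves: Kf7, Bd8.
Count: 2.

2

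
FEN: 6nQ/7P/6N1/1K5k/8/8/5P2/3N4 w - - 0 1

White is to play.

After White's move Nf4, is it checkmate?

no

After Nf4: black king on h5; in check: yes, from the white knight on f4.
Black has 4 legal replies: Kh6, Kg5, Kh4, Kg4.
In check but a legal move exists → not checkmate.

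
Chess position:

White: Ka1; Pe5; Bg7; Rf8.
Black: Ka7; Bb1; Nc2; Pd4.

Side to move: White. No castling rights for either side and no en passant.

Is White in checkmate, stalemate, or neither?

White to move; white king on a1.
In check: yes, from the black knight on c2.
Legal moves for White: Kb2, Kxb1.
White is in check but has 2 legal moves → neither.

neither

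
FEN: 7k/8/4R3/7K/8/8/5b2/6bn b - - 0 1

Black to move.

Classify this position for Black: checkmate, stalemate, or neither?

neither

Black to move; black king on h8.
In check: no.
Legal moves for Black: Kg8, Kh7, Kg7, Ba7, Bb6, Bc5, Bh4, Bd4, Bg3, Be3, Be1, Ng3+, Bh2.
Black has 13 legal moves and is not in check → neither.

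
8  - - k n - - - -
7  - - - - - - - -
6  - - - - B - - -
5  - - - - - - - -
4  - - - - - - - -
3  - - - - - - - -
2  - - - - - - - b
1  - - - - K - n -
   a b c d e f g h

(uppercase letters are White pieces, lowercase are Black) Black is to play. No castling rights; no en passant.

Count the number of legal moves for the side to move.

4

Black to move; king on c8.
In check: yes, from the white bishop on e6.
Legal moves: Kb8, Kc7, Kb7, Nxe6.
Count: 4.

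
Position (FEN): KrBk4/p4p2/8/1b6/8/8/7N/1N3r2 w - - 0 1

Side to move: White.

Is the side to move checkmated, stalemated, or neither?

White to move; white king on a8.
In check: yes, from the black rook on b8.
Legal moves for White: Kxb8, Kxa7.
White is in check but has 2 legal moves → neither.

neither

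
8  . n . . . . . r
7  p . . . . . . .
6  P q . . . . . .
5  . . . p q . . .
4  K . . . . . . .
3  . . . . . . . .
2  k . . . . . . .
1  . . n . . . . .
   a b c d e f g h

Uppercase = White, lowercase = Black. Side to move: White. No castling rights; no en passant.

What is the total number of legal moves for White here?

White to move; king on a4.
In check: no.
Legal moves: none.
Count: 0.

0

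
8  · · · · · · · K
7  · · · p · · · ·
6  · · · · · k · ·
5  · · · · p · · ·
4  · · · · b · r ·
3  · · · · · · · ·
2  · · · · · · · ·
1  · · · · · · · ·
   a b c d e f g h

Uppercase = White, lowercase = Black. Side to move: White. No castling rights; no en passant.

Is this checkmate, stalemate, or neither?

stalemate

White to move; white king on h8.
In check: no.
King squares — g7: attacked by Rg4; h7: attacked by Be4; g8: attacked by Rg4.
Legal moves for White: none.
Not in check and no legal moves → stalemate.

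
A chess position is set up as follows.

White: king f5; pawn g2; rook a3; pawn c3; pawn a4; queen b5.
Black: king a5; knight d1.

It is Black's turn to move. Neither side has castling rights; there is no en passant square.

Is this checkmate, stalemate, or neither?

checkmate

Black to move; black king on a5.
In check: yes, from the white queen on b5.
King squares — a4: attacked by Ra3; b4: attacked by Pc3; b5: attacked by Pa4; a6: attacked by Qb5; b6: attacked by Qb5.
Legal moves for Black: none.
In check with no legal moves → checkmate.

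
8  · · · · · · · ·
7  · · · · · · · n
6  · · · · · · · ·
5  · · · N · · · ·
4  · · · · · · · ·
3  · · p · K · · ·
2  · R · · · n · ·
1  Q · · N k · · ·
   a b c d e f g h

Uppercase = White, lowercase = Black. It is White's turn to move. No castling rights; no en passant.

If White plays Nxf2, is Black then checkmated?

After Nxf2: black king on e1; in check: yes, from the white queen on a1.
King squares — d1: attacked by Qa1; f1: attacked by Qa1; d2: attacked by Rb2; e2: attacked by Rb2; f2: attacked by Rb2.
Black has no legal moves → checkmate.

yes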